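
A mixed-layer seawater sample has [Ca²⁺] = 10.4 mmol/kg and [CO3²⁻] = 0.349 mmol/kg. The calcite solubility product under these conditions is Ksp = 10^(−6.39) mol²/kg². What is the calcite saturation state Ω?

Ksp = 10^(−6.39) = 4.074×10^-7
Ω = [Ca²⁺][CO3²⁻]/Ksp = (10.4×10^-3)(0.349×10^-3) / 4.074×10^-7 = 8.91

Ω = 8.91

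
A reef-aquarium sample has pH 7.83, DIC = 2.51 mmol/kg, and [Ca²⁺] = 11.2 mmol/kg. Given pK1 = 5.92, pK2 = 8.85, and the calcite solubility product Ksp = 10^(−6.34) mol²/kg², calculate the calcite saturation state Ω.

α₂ = 1 / (1 + [H⁺]/K2 + [H⁺]²/(K1K2)) = 1 / (1 + 10^+1.02 + 10^-0.89)
   = 1 / (1 + 10.471 + 0.12882) = 1/11.600 = 0.08621
[CO3²⁻] = α₂ × DIC = 0.08621 × 2.51 = 0.2164 mmol/kg
Ksp = 10^(−6.34) = 4.571×10^-7
Ω = [Ca²⁺][CO3²⁻]/Ksp = (11.2×10^-3)(2.164×10^-4) / 4.571×10^-7 = 5.30

Ω = 5.30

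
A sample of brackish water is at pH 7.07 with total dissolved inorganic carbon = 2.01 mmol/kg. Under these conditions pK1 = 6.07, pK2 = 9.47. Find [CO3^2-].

α₂ = 1 / (1 + [H⁺]/K2 + [H⁺]²/(K1K2)) = 1 / (1 + 10^+2.40 + 10^+1.40)
   = 1 / (1 + 251.19 + 25.119) = 1/277.31 = 0.003606
[CO3²⁻] = α₂ × DIC = 0.003606 × 2.01 = 0.00725 mmol/kg = 7.25 μmol/kg

[CO3²⁻] = 7.25 μmol/kg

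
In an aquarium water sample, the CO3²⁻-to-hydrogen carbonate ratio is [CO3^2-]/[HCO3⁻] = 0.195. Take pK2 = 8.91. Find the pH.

pH = 8.20

From K2 = [H⁺][CO3^2-]/[HCO3⁻]:  pH = pK2 + log₁₀([CO3^2-]/[HCO3⁻])
log₁₀(0.195) = -0.710
pH = 8.91 + (-0.710) = 8.20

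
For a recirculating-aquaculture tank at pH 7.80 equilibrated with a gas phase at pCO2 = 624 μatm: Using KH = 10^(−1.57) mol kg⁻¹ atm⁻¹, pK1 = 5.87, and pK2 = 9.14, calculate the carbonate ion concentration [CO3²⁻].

[CO2*] = KH · pCO2 = 10^(−1.57) × 624×10^-6 = 1.680×10^-5 mol/kg
α₀ = 1/(1 + K1/[H⁺] + K1K2/[H⁺]²) = 1/(1 + 10^+1.93 + 10^+0.59) = 0.01111
DIC = [CO2*]/α₀ = 1.680×10^-5 / 0.01111 = 1.512 mmol/kg
[CO3²⁻] = α₂·DIC; α₂ = 0.04323, so [CO3²⁻] = 0.04323 × 1.512 = 0.0653 mmol/kg

[CO3²⁻] = 0.0653 mmol/kg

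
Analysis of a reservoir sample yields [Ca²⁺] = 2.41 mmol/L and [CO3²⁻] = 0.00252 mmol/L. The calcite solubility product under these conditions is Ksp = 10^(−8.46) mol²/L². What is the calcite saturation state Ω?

Ksp = 10^(−8.46) = 3.467×10^-9
Ω = [Ca²⁺][CO3²⁻]/Ksp = (2.41×10^-3)(0.00252×10^-3) / 3.467×10^-9 = 1.75

Ω = 1.75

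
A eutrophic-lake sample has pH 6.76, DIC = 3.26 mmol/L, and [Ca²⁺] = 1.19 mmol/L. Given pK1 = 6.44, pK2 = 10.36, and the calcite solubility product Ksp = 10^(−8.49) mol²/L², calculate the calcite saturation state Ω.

α₂ = 1 / (1 + [H⁺]/K2 + [H⁺]²/(K1K2)) = 1 / (1 + 10^+3.60 + 10^+3.28)
   = 1 / (1 + 3981.1 + 1905.5) = 1/5887.5 = 0.0001699
[CO3²⁻] = α₂ × DIC = 0.0001699 × 3.26 = 0.0005537 mmol/L = 0.5537 μmol/L
Ksp = 10^(−8.49) = 3.236×10^-9
Ω = [Ca²⁺][CO3²⁻]/Ksp = (1.19×10^-3)(5.537×10^-7) / 3.236×10^-9 = 0.204

Ω = 0.204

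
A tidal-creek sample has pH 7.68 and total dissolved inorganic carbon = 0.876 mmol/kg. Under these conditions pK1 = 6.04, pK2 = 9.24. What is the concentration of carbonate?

α₂ = 1 / (1 + [H⁺]/K2 + [H⁺]²/(K1K2)) = 1 / (1 + 10^+1.56 + 10^-0.08)
   = 1 / (1 + 36.308 + 0.83176) = 1/38.140 = 0.02622
[CO3²⁻] = α₂ × DIC = 0.02622 × 0.876 = 0.0230 mmol/kg

[CO3²⁻] = 0.0230 mmol/kg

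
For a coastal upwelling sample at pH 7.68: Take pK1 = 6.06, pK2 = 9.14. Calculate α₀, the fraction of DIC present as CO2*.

α₀ = 1 / (1 + K1/[H⁺] + K1K2/[H⁺]²) = 1 / (1 + 10^+1.62 + 10^+0.16)
   = 1 / (1 + 41.687 + 1.4454) = 1/44.132 = 0.02266

α₀ = 0.0227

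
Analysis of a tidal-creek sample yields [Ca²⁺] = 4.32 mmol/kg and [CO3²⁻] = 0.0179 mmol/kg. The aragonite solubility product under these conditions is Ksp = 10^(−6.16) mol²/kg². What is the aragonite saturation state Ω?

Ω = 0.112

Ksp = 10^(−6.16) = 6.918×10^-7
Ω = [Ca²⁺][CO3²⁻]/Ksp = (4.32×10^-3)(0.0179×10^-3) / 6.918×10^-7 = 0.112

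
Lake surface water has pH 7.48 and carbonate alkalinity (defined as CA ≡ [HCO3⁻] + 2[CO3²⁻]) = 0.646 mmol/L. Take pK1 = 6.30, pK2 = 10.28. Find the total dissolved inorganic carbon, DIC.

CA = [HCO3⁻] + 2[CO3²⁻] = (α₁ + 2α₂)·DIC
At pH 7.48: [H⁺]/K1 = 10^-1.18 = 0.066069, K2/[H⁺] = 10^-2.80 = 0.0015849
α₁ = 1/(1 + 0.066069 + 0.0015849) = 1/1.0677 = 0.9366; α₂ = α₁·K2/[H⁺] = 0.001484
α₁ + 2α₂ = 0.9396
DIC = CA / (α₁ + 2α₂) = 0.646 / 0.9396 = 0.688 mmol/L

DIC = 0.688 mmol/L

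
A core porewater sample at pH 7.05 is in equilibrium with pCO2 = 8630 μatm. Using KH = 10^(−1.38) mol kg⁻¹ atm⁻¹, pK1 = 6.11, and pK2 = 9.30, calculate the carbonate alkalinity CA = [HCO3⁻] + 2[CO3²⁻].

[CO2*] = KH · pCO2 = 10^(−1.38) × 8630×10^-6 = 3.598×10^-4 mol/kg
α₀ = 1/(1 + K1/[H⁺] + K1K2/[H⁺]²) = 1/(1 + 10^+0.94 + 10^-1.31) = 0.1025
DIC = [CO2*]/α₀ = 3.598×10^-4 / 0.1025 = 3.511 mmol/kg
CA = (α₁ + 2α₂)·DIC = (0.8925 + 2×0.005019) × 3.511 = 3.17 mmol/kg

CA = 3.17 mmol/kg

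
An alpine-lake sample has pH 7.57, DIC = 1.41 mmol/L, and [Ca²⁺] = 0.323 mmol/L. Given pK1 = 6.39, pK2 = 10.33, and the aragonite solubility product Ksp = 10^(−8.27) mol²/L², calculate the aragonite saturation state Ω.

α₂ = 1 / (1 + [H⁺]/K2 + [H⁺]²/(K1K2)) = 1 / (1 + 10^+2.76 + 10^+1.58)
   = 1 / (1 + 575.44 + 38.019) = 1/614.46 = 0.001627
[CO3²⁻] = α₂ × DIC = 0.001627 × 1.41 = 0.002295 mmol/L = 2.295 μmol/L
Ksp = 10^(−8.27) = 5.370×10^-9
Ω = [Ca²⁺][CO3²⁻]/Ksp = (0.323×10^-3)(2.295×10^-6) / 5.370×10^-9 = 0.138

Ω = 0.138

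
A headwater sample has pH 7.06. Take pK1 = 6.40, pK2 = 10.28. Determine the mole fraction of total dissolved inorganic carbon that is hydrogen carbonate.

α₁ = 1 / (1 + [H⁺]/K1 + K2/[H⁺]) = 1 / (1 + 10^-0.66 + 10^-3.22)
   = 1 / (1 + 0.21878 + 0.00060256) = 1/1.2194 = 0.8201

α₁ = 0.820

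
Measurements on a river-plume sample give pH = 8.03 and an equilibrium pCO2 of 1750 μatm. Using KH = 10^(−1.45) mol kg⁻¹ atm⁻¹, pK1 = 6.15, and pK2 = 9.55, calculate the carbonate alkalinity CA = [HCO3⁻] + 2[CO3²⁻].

CA = 4.99 mmol/kg

[CO2*] = KH · pCO2 = 10^(−1.45) × 1750×10^-6 = 6.209×10^-5 mol/kg
α₀ = 1/(1 + K1/[H⁺] + K1K2/[H⁺]²) = 1/(1 + 10^+1.88 + 10^+0.36) = 0.01263
DIC = [CO2*]/α₀ = 6.209×10^-5 / 0.01263 = 4.915 mmol/kg
CA = (α₁ + 2α₂)·DIC = (0.9584 + 2×0.02894) × 4.915 = 4.99 mmol/kg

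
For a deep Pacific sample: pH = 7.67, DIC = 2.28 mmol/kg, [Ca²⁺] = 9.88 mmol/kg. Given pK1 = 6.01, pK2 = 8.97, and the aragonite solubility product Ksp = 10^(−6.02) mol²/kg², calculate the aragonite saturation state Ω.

Ω = 1.10

α₂ = 1 / (1 + [H⁺]/K2 + [H⁺]²/(K1K2)) = 1 / (1 + 10^+1.30 + 10^-0.36)
   = 1 / (1 + 19.953 + 0.43652) = 1/21.389 = 0.04675
[CO3²⁻] = α₂ × DIC = 0.04675 × 2.28 = 0.1066 mmol/kg
Ksp = 10^(−6.02) = 9.550×10^-7
Ω = [Ca²⁺][CO3²⁻]/Ksp = (9.88×10^-3)(1.066×10^-4) / 9.550×10^-7 = 1.10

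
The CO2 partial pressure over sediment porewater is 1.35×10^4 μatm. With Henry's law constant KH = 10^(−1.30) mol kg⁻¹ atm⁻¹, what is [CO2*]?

KH = 10^(−1.30) = 5.012×10^-2 mol kg⁻¹ atm⁻¹
[CO2*] = KH · pCO2 = 5.012×10^-2 × 1.35×10^4×10^-6 atm = 6.77×10^-4 mol/kg

[CO2*] = 677 μmol/kg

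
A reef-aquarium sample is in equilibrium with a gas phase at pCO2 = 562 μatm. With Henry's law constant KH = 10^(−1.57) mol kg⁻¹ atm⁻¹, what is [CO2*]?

KH = 10^(−1.57) = 2.692×10^-2 mol kg⁻¹ atm⁻¹
[CO2*] = KH · pCO2 = 2.692×10^-2 × 562×10^-6 atm = 1.51×10^-5 mol/kg

[CO2*] = 15.1 μmol/kg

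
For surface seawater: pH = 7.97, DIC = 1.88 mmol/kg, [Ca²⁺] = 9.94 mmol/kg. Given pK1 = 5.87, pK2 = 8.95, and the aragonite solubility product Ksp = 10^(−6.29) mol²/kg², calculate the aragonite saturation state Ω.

Ω = 3.43

α₂ = 1 / (1 + [H⁺]/K2 + [H⁺]²/(K1K2)) = 1 / (1 + 10^+0.98 + 10^-1.12)
   = 1 / (1 + 9.5499 + 0.075858) = 1/10.626 = 0.09411
[CO3²⁻] = α₂ × DIC = 0.09411 × 1.88 = 0.1769 mmol/kg
Ksp = 10^(−6.29) = 5.129×10^-7
Ω = [Ca²⁺][CO3²⁻]/Ksp = (9.94×10^-3)(1.769×10^-4) / 5.129×10^-7 = 3.43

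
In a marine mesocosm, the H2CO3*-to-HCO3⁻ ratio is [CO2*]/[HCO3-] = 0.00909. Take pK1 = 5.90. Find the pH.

pH = 7.94

From K1 = [H⁺][HCO3-]/[CO2*]:  pH = pK1 − log₁₀([CO2*]/[HCO3-])
log₁₀(0.00909) = -2.041
pH = 5.90 − (-2.041) = 7.94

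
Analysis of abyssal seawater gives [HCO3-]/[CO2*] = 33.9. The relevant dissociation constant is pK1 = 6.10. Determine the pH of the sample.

From K1 = [H⁺][HCO3-]/[CO2*]:  pH = pK1 + log₁₀([HCO3-]/[CO2*])
log₁₀(33.9) = +1.530
pH = 6.10 + (+1.530) = 7.63

pH = 7.63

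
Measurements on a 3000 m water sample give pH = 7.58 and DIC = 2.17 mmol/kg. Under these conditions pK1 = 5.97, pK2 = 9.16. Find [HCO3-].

α₁ = 1 / (1 + [H⁺]/K1 + K2/[H⁺]) = 1 / (1 + 10^-1.61 + 10^-1.58)
   = 1 / (1 + 0.024547 + 0.026303) = 1/1.0508 = 0.9516
[HCO3⁻] = α₁ × DIC = 0.9516 × 2.17 = 2.06 mmol/kg

[HCO3⁻] = 2.06 mmol/kg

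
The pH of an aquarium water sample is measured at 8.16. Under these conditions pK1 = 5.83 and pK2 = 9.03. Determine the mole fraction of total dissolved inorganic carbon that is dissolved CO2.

α₀ = 0.00410

α₀ = 1 / (1 + K1/[H⁺] + K1K2/[H⁺]²) = 1 / (1 + 10^+2.33 + 10^+1.46)
   = 1 / (1 + 213.80 + 28.840) = 1/243.64 = 0.004104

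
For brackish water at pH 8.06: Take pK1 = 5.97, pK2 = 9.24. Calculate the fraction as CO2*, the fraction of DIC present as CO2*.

α₀ = 1 / (1 + K1/[H⁺] + K1K2/[H⁺]²) = 1 / (1 + 10^+2.09 + 10^+0.91)
   = 1 / (1 + 123.03 + 8.1283) = 1/132.16 = 0.007567

α₀ = 0.00757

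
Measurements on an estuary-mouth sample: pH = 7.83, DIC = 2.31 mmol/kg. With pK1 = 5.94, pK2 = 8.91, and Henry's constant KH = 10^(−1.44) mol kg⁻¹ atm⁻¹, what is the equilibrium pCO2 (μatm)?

pCO2 = 748 μatm

α₀ = 1 / (1 + K1/[H⁺] + K1K2/[H⁺]²) = 1 / (1 + 10^+1.89 + 10^+0.81)
   = 1 / (1 + 77.625 + 6.4565) = 1/85.081 = 0.01175
[CO2*] = α₀ × DIC = 0.01175 × 2.31 = 0.02715 mmol/kg
pCO2 = [CO2*]/KH = 2.715×10^-5 / 3.631×10^-2 = 748 μatm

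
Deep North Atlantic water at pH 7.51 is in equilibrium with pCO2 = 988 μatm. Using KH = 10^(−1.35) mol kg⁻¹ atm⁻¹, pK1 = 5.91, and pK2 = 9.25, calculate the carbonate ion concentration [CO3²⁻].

[CO2*] = KH · pCO2 = 10^(−1.35) × 988×10^-6 = 4.413×10^-5 mol/kg
α₀ = 1/(1 + K1/[H⁺] + K1K2/[H⁺]²) = 1/(1 + 10^+1.60 + 10^-0.14) = 0.02408
DIC = [CO2*]/α₀ = 4.413×10^-5 / 0.02408 = 1.833 mmol/kg
[CO3²⁻] = α₂·DIC; α₂ = 0.01744, so [CO3²⁻] = 0.01744 × 1.833 = 0.0320 mmol/kg

[CO3²⁻] = 0.0320 mmol/kg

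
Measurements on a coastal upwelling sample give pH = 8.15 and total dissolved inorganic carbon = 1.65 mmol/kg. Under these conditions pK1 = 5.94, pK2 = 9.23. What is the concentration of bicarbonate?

α₁ = 1 / (1 + [H⁺]/K1 + K2/[H⁺]) = 1 / (1 + 10^-2.21 + 10^-1.08)
   = 1 / (1 + 0.0061660 + 0.083176) = 1/1.0893 = 0.9180
[HCO3⁻] = α₁ × DIC = 0.9180 × 1.65 = 1.51 mmol/kg

[HCO3⁻] = 1.51 mmol/kg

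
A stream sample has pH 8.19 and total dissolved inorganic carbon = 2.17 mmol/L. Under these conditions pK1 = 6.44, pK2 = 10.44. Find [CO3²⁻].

α₂ = 1 / (1 + [H⁺]/K2 + [H⁺]²/(K1K2)) = 1 / (1 + 10^+2.25 + 10^+0.50)
   = 1 / (1 + 177.83 + 3.1623) = 1/181.99 = 0.005495
[CO3²⁻] = α₂ × DIC = 0.005495 × 2.17 = 0.0119 mmol/L = 11.9 μmol/L

[CO3²⁻] = 11.9 μmol/L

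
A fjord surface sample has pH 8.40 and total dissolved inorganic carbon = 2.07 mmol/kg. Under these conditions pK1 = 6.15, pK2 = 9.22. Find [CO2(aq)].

[CO2*] = 10.1 μmol/kg

α₀ = 1 / (1 + K1/[H⁺] + K1K2/[H⁺]²) = 1 / (1 + 10^+2.25 + 10^+1.43)
   = 1 / (1 + 177.83 + 26.915) = 1/205.74 = 0.004860
[CO2*] = α₀ × DIC = 0.004860 × 2.07 = 0.0101 mmol/kg = 10.1 μmol/kg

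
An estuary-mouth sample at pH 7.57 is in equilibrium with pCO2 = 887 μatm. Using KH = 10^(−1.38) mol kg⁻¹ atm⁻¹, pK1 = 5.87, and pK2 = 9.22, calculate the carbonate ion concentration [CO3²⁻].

[CO3²⁻] = 0.0415 mmol/kg

[CO2*] = KH · pCO2 = 10^(−1.38) × 887×10^-6 = 3.698×10^-5 mol/kg
α₀ = 1/(1 + K1/[H⁺] + K1K2/[H⁺]²) = 1/(1 + 10^+1.70 + 10^+0.05) = 0.01914
DIC = [CO2*]/α₀ = 3.698×10^-5 / 0.01914 = 1.932 mmol/kg
[CO3²⁻] = α₂·DIC; α₂ = 0.02148, so [CO3²⁻] = 0.02148 × 1.932 = 0.0415 mmol/kg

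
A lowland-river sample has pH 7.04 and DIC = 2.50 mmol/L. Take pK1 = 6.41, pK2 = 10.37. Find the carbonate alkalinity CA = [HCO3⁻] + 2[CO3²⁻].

CA = [HCO3⁻] + 2[CO3²⁻] = (α₁ + 2α₂)·DIC
At pH 7.04: [H⁺]/K1 = 10^-0.63 = 0.23442, K2/[H⁺] = 10^-3.33 = 0.00046774
α₁ = 1/(1 + 0.23442 + 0.00046774) = 1/1.2349 = 0.8098; α₂ = α₁·K2/[H⁺] = 0.0003788
α₁ + 2α₂ = 0.8105
CA = 0.8105 × 2.50 = 2.03 mmol/L

CA = 2.03 mmol/L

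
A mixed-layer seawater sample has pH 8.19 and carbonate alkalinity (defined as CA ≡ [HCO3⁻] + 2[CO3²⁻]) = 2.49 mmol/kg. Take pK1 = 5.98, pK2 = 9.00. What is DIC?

CA = [HCO3⁻] + 2[CO3²⁻] = (α₁ + 2α₂)·DIC
At pH 8.19: [H⁺]/K1 = 10^-2.21 = 0.0061660, K2/[H⁺] = 10^-0.81 = 0.15488
α₁ = 1/(1 + 0.0061660 + 0.15488) = 1/1.1610 = 0.8613; α₂ = α₁·K2/[H⁺] = 0.1334
α₁ + 2α₂ = 1.1281
DIC = CA / (α₁ + 2α₂) = 2.49 / 1.1281 = 2.21 mmol/kg

DIC = 2.21 mmol/kg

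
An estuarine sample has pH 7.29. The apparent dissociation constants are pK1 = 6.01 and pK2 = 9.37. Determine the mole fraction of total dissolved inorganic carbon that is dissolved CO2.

α₀ = 0.0495

α₀ = 1 / (1 + K1/[H⁺] + K1K2/[H⁺]²) = 1 / (1 + 10^+1.28 + 10^-0.80)
   = 1 / (1 + 19.055 + 0.15849) = 1/20.213 = 0.04947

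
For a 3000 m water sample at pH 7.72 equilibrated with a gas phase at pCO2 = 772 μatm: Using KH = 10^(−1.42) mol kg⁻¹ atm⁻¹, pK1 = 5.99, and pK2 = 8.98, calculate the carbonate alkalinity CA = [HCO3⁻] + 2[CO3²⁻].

[CO2*] = KH · pCO2 = 10^(−1.42) × 772×10^-6 = 2.935×10^-5 mol/kg
α₀ = 1/(1 + K1/[H⁺] + K1K2/[H⁺]²) = 1/(1 + 10^+1.73 + 10^+0.47) = 0.01734
DIC = [CO2*]/α₀ = 2.935×10^-5 / 0.01734 = 1.692 mmol/kg
CA = (α₁ + 2α₂)·DIC = (0.9315 + 2×0.05119) × 1.692 = 1.75 mmol/kg

CA = 1.75 mmol/kg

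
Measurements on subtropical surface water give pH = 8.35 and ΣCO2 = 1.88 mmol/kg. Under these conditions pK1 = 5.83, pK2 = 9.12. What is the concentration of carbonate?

α₂ = 1 / (1 + [H⁺]/K2 + [H⁺]²/(K1K2)) = 1 / (1 + 10^+0.77 + 10^-1.75)
   = 1 / (1 + 5.8884 + 0.017783) = 1/6.9062 = 0.1448
[CO3²⁻] = α₂ × DIC = 0.1448 × 1.88 = 0.272 mmol/kg

[CO3²⁻] = 0.272 mmol/kg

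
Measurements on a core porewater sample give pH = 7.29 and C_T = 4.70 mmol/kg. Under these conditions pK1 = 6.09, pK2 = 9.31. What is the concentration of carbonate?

α₂ = 1 / (1 + [H⁺]/K2 + [H⁺]²/(K1K2)) = 1 / (1 + 10^+2.02 + 10^+0.82)
   = 1 / (1 + 104.71 + 6.6069) = 1/112.32 = 0.008903
[CO3²⁻] = α₂ × DIC = 0.008903 × 4.70 = 0.0418 mmol/kg

[CO3²⁻] = 0.0418 mmol/kg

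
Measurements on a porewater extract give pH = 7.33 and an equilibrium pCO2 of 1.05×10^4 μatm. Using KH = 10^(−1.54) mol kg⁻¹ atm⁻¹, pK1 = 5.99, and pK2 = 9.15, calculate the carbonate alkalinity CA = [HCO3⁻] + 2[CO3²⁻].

CA = 6.83 mmol/kg

[CO2*] = KH · pCO2 = 10^(−1.54) × 1.05×10^4×10^-6 = 3.028×10^-4 mol/kg
α₀ = 1/(1 + K1/[H⁺] + K1K2/[H⁺]²) = 1/(1 + 10^+1.34 + 10^-0.48) = 0.04309
DIC = [CO2*]/α₀ = 3.028×10^-4 / 0.04309 = 7.028 mmol/kg
CA = (α₁ + 2α₂)·DIC = (0.9426 + 2×0.01427) × 7.028 = 6.83 mmol/kg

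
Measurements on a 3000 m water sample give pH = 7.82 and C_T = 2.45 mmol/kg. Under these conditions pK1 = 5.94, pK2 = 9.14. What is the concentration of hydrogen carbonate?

α₁ = 1 / (1 + [H⁺]/K1 + K2/[H⁺]) = 1 / (1 + 10^-1.88 + 10^-1.32)
   = 1 / (1 + 0.013183 + 0.047863) = 1/1.0610 = 0.9425
[HCO3⁻] = α₁ × DIC = 0.9425 × 2.45 = 2.31 mmol/kg

[HCO3⁻] = 2.31 mmol/kg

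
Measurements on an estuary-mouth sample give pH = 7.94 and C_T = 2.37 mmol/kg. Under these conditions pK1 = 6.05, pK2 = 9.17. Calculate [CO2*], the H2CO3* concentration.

α₀ = 1 / (1 + K1/[H⁺] + K1K2/[H⁺]²) = 1 / (1 + 10^+1.89 + 10^+0.66)
   = 1 / (1 + 77.625 + 4.5709) = 1/83.196 = 0.01202
[CO2*] = α₀ × DIC = 0.01202 × 2.37 = 0.0285 mmol/kg

[CO2*] = 0.0285 mmol/kg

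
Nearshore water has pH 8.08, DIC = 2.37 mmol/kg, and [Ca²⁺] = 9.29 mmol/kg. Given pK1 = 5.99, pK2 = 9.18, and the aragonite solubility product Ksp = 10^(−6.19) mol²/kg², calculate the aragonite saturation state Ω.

α₂ = 1 / (1 + [H⁺]/K2 + [H⁺]²/(K1K2)) = 1 / (1 + 10^+1.10 + 10^-0.99)
   = 1 / (1 + 12.589 + 0.10233) = 1/13.692 = 0.07304
[CO3²⁻] = α₂ × DIC = 0.07304 × 2.37 = 0.1731 mmol/kg
Ksp = 10^(−6.19) = 6.457×10^-7
Ω = [Ca²⁺][CO3²⁻]/Ksp = (9.29×10^-3)(1.731×10^-4) / 6.457×10^-7 = 2.49

Ω = 2.49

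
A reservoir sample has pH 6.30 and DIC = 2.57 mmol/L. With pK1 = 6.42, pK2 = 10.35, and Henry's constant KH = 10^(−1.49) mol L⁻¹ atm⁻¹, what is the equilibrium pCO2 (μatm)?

α₀ = 1 / (1 + K1/[H⁺] + K1K2/[H⁺]²) = 1 / (1 + 10^-0.12 + 10^-4.17)
   = 1 / (1 + 0.75858 + 6.7608×10^-5) = 1/1.7586 = 0.5686
[CO2*] = α₀ × DIC = 0.5686 × 2.57 = 1.461 mmol/L
pCO2 = [CO2*]/KH = 1.461×10^-3 / 3.236×10^-2 = 4.52×10^4 μatm

pCO2 = 4.52×10^4 μatm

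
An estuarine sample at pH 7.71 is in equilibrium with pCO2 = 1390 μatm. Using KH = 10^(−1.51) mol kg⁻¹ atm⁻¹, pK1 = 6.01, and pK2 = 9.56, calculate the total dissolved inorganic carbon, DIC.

[CO2*] = KH · pCO2 = 10^(−1.51) × 1390×10^-6 = 4.296×10^-5 mol/kg
α₀ = 1/(1 + K1/[H⁺] + K1K2/[H⁺]²) = 1/(1 + 10^+1.70 + 10^-0.15) = 0.01930
DIC = [CO2*]/α₀ = 4.296×10^-5 / 0.01930 = 2.23 mmol/kg

DIC = 2.23 mmol/kg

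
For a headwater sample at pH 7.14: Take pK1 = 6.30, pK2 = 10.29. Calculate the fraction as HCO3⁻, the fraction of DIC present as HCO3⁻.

α₁ = 0.873

α₁ = 1 / (1 + [H⁺]/K1 + K2/[H⁺]) = 1 / (1 + 10^-0.84 + 10^-3.15)
   = 1 / (1 + 0.14454 + 0.00070795) = 1/1.1453 = 0.8732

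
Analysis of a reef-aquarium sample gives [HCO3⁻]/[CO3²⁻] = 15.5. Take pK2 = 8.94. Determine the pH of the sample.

pH = 7.75

From K2 = [H⁺][CO3²⁻]/[HCO3⁻]:  pH = pK2 − log₁₀([HCO3⁻]/[CO3²⁻])
log₁₀(15.5) = +1.190
pH = 8.94 − (+1.190) = 7.75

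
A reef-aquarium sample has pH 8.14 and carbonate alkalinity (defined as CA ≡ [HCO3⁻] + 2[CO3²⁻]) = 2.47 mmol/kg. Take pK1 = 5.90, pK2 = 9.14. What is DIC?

DIC = 2.28 mmol/kg

CA = [HCO3⁻] + 2[CO3²⁻] = (α₁ + 2α₂)·DIC
At pH 8.14: [H⁺]/K1 = 10^-2.24 = 0.0057544, K2/[H⁺] = 10^-1.00 = 0.10000
α₁ = 1/(1 + 0.0057544 + 0.10000) = 1/1.1058 = 0.9044; α₂ = α₁·K2/[H⁺] = 0.09044
α₁ + 2α₂ = 1.0852
DIC = CA / (α₁ + 2α₂) = 2.47 / 1.0852 = 2.28 mmol/kg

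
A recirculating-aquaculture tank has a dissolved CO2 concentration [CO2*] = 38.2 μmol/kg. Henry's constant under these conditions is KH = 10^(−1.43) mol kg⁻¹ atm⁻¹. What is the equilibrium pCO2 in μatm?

KH = 10^(−1.43) = 3.715×10^-2 mol kg⁻¹ atm⁻¹
pCO2 = [CO2*]/KH = 38.2×10^-6 / 3.715×10^-2 = 1.03×10^-3 atm = 1030 μatm

pCO2 = 1030 μatm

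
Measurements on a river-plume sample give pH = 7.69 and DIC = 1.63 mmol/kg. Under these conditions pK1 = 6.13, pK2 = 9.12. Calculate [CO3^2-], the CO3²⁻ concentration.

[CO3²⁻] = 0.0569 mmol/kg

α₂ = 1 / (1 + [H⁺]/K2 + [H⁺]²/(K1K2)) = 1 / (1 + 10^+1.43 + 10^-0.13)
   = 1 / (1 + 26.915 + 0.74131) = 1/28.657 = 0.03490
[CO3²⁻] = α₂ × DIC = 0.03490 × 1.63 = 0.0569 mmol/kg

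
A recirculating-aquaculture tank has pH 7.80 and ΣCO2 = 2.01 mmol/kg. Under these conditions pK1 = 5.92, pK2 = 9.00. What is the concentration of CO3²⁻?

[CO3²⁻] = 0.118 mmol/kg

α₂ = 1 / (1 + [H⁺]/K2 + [H⁺]²/(K1K2)) = 1 / (1 + 10^+1.20 + 10^-0.68)
   = 1 / (1 + 15.849 + 0.20893) = 1/17.058 = 0.05862
[CO3²⁻] = α₂ × DIC = 0.05862 × 2.01 = 0.118 mmol/kg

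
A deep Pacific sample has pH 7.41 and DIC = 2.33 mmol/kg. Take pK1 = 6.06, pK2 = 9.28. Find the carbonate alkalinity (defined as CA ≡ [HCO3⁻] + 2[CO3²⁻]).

CA = 2.26 mmol/kg

CA = [HCO3⁻] + 2[CO3²⁻] = (α₁ + 2α₂)·DIC
At pH 7.41: [H⁺]/K1 = 10^-1.35 = 0.044668, K2/[H⁺] = 10^-1.87 = 0.013490
α₁ = 1/(1 + 0.044668 + 0.013490) = 1/1.0582 = 0.9450; α₂ = α₁·K2/[H⁺] = 0.01275
α₁ + 2α₂ = 0.9705
CA = 0.9705 × 2.33 = 2.26 mmol/kg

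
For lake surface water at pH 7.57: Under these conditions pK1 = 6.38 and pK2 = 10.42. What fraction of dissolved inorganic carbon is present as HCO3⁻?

α₁ = 0.938

α₁ = 1 / (1 + [H⁺]/K1 + K2/[H⁺]) = 1 / (1 + 10^-1.19 + 10^-2.85)
   = 1 / (1 + 0.064565 + 0.0014125) = 1/1.0660 = 0.9381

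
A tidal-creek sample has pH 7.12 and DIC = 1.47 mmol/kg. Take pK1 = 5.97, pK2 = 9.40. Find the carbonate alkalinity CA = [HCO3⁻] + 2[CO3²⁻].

CA = [HCO3⁻] + 2[CO3²⁻] = (α₁ + 2α₂)·DIC
At pH 7.12: [H⁺]/K1 = 10^-1.15 = 0.070795, K2/[H⁺] = 10^-2.28 = 0.0052481
α₁ = 1/(1 + 0.070795 + 0.0052481) = 1/1.0760 = 0.9293; α₂ = α₁·K2/[H⁺] = 0.004877
α₁ + 2α₂ = 0.9391
CA = 0.9391 × 1.47 = 1.38 mmol/kg

CA = 1.38 mmol/kg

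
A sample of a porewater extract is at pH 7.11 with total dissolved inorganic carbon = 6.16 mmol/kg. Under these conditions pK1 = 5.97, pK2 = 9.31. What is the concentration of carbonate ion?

α₂ = 1 / (1 + [H⁺]/K2 + [H⁺]²/(K1K2)) = 1 / (1 + 10^+2.20 + 10^+1.06)
   = 1 / (1 + 158.49 + 11.482) = 1/170.97 = 0.005849
[CO3²⁻] = α₂ × DIC = 0.005849 × 6.16 = 0.0360 mmol/kg

[CO3²⁻] = 0.0360 mmol/kg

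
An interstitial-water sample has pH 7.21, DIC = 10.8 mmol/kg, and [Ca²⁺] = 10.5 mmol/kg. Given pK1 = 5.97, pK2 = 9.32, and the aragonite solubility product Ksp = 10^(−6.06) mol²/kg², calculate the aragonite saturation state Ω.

α₂ = 1 / (1 + [H⁺]/K2 + [H⁺]²/(K1K2)) = 1 / (1 + 10^+2.11 + 10^+0.87)
   = 1 / (1 + 128.82 + 7.4131) = 1/137.24 = 0.007287
[CO3²⁻] = α₂ × DIC = 0.007287 × 10.8 = 0.07870 mmol/kg
Ksp = 10^(−6.06) = 8.710×10^-7
Ω = [Ca²⁺][CO3²⁻]/Ksp = (10.5×10^-3)(7.870×10^-5) / 8.710×10^-7 = 0.949

Ω = 0.949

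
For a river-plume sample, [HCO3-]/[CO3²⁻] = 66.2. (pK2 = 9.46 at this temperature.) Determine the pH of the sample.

pH = 7.64

From K2 = [H⁺][CO3²⁻]/[HCO3-]:  pH = pK2 − log₁₀([HCO3-]/[CO3²⁻])
log₁₀(66.2) = +1.821
pH = 9.46 − (+1.821) = 7.64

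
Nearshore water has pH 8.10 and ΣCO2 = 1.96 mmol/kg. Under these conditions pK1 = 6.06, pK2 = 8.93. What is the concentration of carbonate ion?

[CO3²⁻] = 0.251 mmol/kg

α₂ = 1 / (1 + [H⁺]/K2 + [H⁺]²/(K1K2)) = 1 / (1 + 10^+0.83 + 10^-1.21)
   = 1 / (1 + 6.7608 + 0.061660) = 1/7.8225 = 0.1278
[CO3²⁻] = α₂ × DIC = 0.1278 × 1.96 = 0.251 mmol/kg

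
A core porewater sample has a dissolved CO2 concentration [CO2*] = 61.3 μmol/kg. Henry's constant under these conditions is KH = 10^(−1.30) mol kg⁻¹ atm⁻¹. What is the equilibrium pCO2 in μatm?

KH = 10^(−1.30) = 5.012×10^-2 mol kg⁻¹ atm⁻¹
pCO2 = [CO2*]/KH = 61.3×10^-6 / 5.012×10^-2 = 1.22×10^-3 atm = 1220 μatm

pCO2 = 1220 μatm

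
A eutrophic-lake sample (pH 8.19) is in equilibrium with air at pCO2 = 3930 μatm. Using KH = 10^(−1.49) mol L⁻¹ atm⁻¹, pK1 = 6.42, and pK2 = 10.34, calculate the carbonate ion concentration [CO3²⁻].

[CO2*] = KH · pCO2 = 10^(−1.49) × 3930×10^-6 = 1.272×10^-4 mol/L
α₀ = 1/(1 + K1/[H⁺] + K1K2/[H⁺]²) = 1/(1 + 10^+1.77 + 10^-0.38) = 0.01658
DIC = [CO2*]/α₀ = 1.272×10^-4 / 0.01658 = 7.669 mmol/L
[CO3²⁻] = α₂·DIC; α₂ = 0.006913, so [CO3²⁻] = 0.006913 × 7.669 = 0.0530 mmol/L

[CO3²⁻] = 0.0530 mmol/L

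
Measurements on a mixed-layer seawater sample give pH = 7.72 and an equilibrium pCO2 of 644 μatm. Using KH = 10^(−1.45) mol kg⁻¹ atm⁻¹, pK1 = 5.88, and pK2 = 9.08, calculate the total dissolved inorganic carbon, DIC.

[CO2*] = KH · pCO2 = 10^(−1.45) × 644×10^-6 = 2.285×10^-5 mol/kg
α₀ = 1/(1 + K1/[H⁺] + K1K2/[H⁺]²) = 1/(1 + 10^+1.84 + 10^+0.48) = 0.01366
DIC = [CO2*]/α₀ = 2.285×10^-5 / 0.01366 = 1.67 mmol/kg

DIC = 1.67 mmol/kg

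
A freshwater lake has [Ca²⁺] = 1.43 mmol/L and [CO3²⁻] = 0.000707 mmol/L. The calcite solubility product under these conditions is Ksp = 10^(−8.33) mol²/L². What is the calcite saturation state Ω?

Ksp = 10^(−8.33) = 4.677×10^-9
Ω = [Ca²⁺][CO3²⁻]/Ksp = (1.43×10^-3)(0.000707×10^-3) / 4.677×10^-9 = 0.216

Ω = 0.216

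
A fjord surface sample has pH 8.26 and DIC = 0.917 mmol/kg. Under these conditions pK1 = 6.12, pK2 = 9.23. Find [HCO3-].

[HCO3⁻] = 0.823 mmol/kg

α₁ = 1 / (1 + [H⁺]/K1 + K2/[H⁺]) = 1 / (1 + 10^-2.14 + 10^-0.97)
   = 1 / (1 + 0.0072444 + 0.10715) = 1/1.1144 = 0.8973
[HCO3⁻] = α₁ × DIC = 0.8973 × 0.917 = 0.823 mmol/kg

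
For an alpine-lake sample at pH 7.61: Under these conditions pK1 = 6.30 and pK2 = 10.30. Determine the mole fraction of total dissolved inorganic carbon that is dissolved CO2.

α₀ = 1 / (1 + K1/[H⁺] + K1K2/[H⁺]²) = 1 / (1 + 10^+1.31 + 10^-1.38)
   = 1 / (1 + 20.417 + 0.041687) = 1/21.459 = 0.04660

α₀ = 0.0466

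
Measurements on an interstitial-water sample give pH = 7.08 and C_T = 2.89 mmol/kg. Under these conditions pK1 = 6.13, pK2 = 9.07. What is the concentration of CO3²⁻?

α₂ = 1 / (1 + [H⁺]/K2 + [H⁺]²/(K1K2)) = 1 / (1 + 10^+1.99 + 10^+1.04)
   = 1 / (1 + 97.724 + 10.965) = 1/109.69 = 0.009117
[CO3²⁻] = α₂ × DIC = 0.009117 × 2.89 = 0.0263 mmol/kg

[CO3²⁻] = 0.0263 mmol/kg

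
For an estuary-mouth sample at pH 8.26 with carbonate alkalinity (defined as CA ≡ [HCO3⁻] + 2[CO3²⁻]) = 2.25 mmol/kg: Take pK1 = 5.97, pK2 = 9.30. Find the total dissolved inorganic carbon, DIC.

DIC = 2.09 mmol/kg

CA = [HCO3⁻] + 2[CO3²⁻] = (α₁ + 2α₂)·DIC
At pH 8.26: [H⁺]/K1 = 10^-2.29 = 0.0051286, K2/[H⁺] = 10^-1.04 = 0.091201
α₁ = 1/(1 + 0.0051286 + 0.091201) = 1/1.0963 = 0.9121; α₂ = α₁·K2/[H⁺] = 0.08319
α₁ + 2α₂ = 1.0785
DIC = CA / (α₁ + 2α₂) = 2.25 / 1.0785 = 2.09 mmol/kg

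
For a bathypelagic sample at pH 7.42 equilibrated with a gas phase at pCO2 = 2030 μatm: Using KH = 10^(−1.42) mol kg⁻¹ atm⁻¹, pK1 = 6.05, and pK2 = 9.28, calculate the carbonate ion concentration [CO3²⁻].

[CO3²⁻] = 0.0250 mmol/kg

[CO2*] = KH · pCO2 = 10^(−1.42) × 2030×10^-6 = 7.718×10^-5 mol/kg
α₀ = 1/(1 + K1/[H⁺] + K1K2/[H⁺]²) = 1/(1 + 10^+1.37 + 10^-0.49) = 0.04038
DIC = [CO2*]/α₀ = 7.718×10^-5 / 0.04038 = 1.911 mmol/kg
[CO3²⁻] = α₂·DIC; α₂ = 0.01307, so [CO3²⁻] = 0.01307 × 1.911 = 0.0250 mmol/kg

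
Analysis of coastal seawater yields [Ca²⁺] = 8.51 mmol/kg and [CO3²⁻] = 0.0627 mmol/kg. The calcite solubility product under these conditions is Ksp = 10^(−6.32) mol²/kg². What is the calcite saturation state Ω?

Ksp = 10^(−6.32) = 4.786×10^-7
Ω = [Ca²⁺][CO3²⁻]/Ksp = (8.51×10^-3)(0.0627×10^-3) / 4.786×10^-7 = 1.11

Ω = 1.11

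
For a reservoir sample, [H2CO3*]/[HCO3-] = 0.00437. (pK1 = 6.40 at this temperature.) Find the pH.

From K1 = [H⁺][HCO3-]/[H2CO3*]:  pH = pK1 − log₁₀([H2CO3*]/[HCO3-])
log₁₀(0.00437) = -2.360
pH = 6.40 − (-2.360) = 8.76

pH = 8.76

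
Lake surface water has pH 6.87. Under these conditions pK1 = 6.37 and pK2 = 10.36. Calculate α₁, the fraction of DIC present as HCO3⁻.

α₁ = 1 / (1 + [H⁺]/K1 + K2/[H⁺]) = 1 / (1 + 10^-0.50 + 10^-3.49)
   = 1 / (1 + 0.31623 + 0.00032359) = 1/1.3166 = 0.7596

α₁ = 0.760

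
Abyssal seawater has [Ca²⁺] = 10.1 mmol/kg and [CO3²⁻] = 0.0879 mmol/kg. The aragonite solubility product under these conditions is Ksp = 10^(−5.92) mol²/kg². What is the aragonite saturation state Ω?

Ω = 0.738

Ksp = 10^(−5.92) = 1.202×10^-6
Ω = [Ca²⁺][CO3²⁻]/Ksp = (10.1×10^-3)(0.0879×10^-3) / 1.202×10^-6 = 0.738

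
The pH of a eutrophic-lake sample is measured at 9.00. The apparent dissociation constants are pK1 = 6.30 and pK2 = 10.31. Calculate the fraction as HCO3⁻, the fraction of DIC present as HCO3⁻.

α₁ = 0.951

α₁ = 1 / (1 + [H⁺]/K1 + K2/[H⁺]) = 1 / (1 + 10^-2.70 + 10^-1.31)
   = 1 / (1 + 0.0019953 + 0.048978) = 1/1.0510 = 0.9515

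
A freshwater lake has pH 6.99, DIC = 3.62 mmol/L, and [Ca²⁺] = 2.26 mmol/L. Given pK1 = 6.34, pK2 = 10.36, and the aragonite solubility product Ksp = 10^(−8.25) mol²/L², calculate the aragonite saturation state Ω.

α₂ = 1 / (1 + [H⁺]/K2 + [H⁺]²/(K1K2)) = 1 / (1 + 10^+3.37 + 10^+2.72)
   = 1 / (1 + 2344.2 + 524.81) = 1/2870.0 = 0.0003484
[CO3²⁻] = α₂ × DIC = 0.0003484 × 3.62 = 0.001261 mmol/L = 1.261 μmol/L
Ksp = 10^(−8.25) = 5.623×10^-9
Ω = [Ca²⁺][CO3²⁻]/Ksp = (2.26×10^-3)(1.261×10^-6) / 5.623×10^-9 = 0.507

Ω = 0.507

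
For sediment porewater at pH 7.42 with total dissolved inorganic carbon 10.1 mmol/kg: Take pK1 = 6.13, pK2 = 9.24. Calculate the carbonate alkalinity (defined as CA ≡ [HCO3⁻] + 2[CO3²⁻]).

CA = 9.76 mmol/kg

CA = [HCO3⁻] + 2[CO3²⁻] = (α₁ + 2α₂)·DIC
At pH 7.42: [H⁺]/K1 = 10^-1.29 = 0.051286, K2/[H⁺] = 10^-1.82 = 0.015136
α₁ = 1/(1 + 0.051286 + 0.015136) = 1/1.0664 = 0.9377; α₂ = α₁·K2/[H⁺] = 0.01419
α₁ + 2α₂ = 0.9661
CA = 0.9661 × 10.1 = 9.76 mmol/kg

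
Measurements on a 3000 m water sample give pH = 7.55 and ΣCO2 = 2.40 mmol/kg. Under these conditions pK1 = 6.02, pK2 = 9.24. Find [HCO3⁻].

[HCO3⁻] = 2.29 mmol/kg

α₁ = 1 / (1 + [H⁺]/K1 + K2/[H⁺]) = 1 / (1 + 10^-1.53 + 10^-1.69)
   = 1 / (1 + 0.029512 + 0.020417) = 1/1.0499 = 0.9524
[HCO3⁻] = α₁ × DIC = 0.9524 × 2.40 = 2.29 mmol/kg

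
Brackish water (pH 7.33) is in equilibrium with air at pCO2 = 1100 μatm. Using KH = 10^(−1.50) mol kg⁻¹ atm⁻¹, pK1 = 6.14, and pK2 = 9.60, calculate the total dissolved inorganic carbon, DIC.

[CO2*] = KH · pCO2 = 10^(−1.50) × 1100×10^-6 = 3.479×10^-5 mol/kg
α₀ = 1/(1 + K1/[H⁺] + K1K2/[H⁺]²) = 1/(1 + 10^+1.19 + 10^-1.08) = 0.06035
DIC = [CO2*]/α₀ = 3.479×10^-5 / 0.06035 = 0.576 mmol/kg

DIC = 0.576 mmol/kg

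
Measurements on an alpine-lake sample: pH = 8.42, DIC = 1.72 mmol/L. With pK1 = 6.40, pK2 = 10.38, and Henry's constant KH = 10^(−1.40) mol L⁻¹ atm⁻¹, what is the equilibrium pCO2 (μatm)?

α₀ = 1 / (1 + K1/[H⁺] + K1K2/[H⁺]²) = 1 / (1 + 10^+2.02 + 10^+0.06)
   = 1 / (1 + 104.71 + 1.1482) = 1/106.86 = 0.009358
[CO2*] = α₀ × DIC = 0.009358 × 1.72 = 0.01610 mmol/L = 16.10 μmol/L
pCO2 = [CO2*]/KH = 1.610×10^-5 / 3.981×10^-2 = 404 μatm

pCO2 = 404 μatm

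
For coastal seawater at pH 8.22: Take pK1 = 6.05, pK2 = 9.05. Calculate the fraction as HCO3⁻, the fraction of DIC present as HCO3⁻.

α₁ = 1 / (1 + [H⁺]/K1 + K2/[H⁺]) = 1 / (1 + 10^-2.17 + 10^-0.83)
   = 1 / (1 + 0.0067608 + 0.14791) = 1/1.1547 = 0.8660

α₁ = 0.866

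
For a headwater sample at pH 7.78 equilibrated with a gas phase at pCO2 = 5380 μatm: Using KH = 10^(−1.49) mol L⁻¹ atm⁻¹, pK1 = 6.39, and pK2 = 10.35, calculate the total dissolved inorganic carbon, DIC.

DIC = 4.46 mmol/L

[CO2*] = KH · pCO2 = 10^(−1.49) × 5380×10^-6 = 1.741×10^-4 mol/L
α₀ = 1/(1 + K1/[H⁺] + K1K2/[H⁺]²) = 1/(1 + 10^+1.39 + 10^-1.18) = 0.03904
DIC = [CO2*]/α₀ = 1.741×10^-4 / 0.03904 = 4.46 mmol/L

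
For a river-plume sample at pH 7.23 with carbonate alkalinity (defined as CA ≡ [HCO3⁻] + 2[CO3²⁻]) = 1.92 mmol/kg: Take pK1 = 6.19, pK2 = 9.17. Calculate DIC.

CA = [HCO3⁻] + 2[CO3²⁻] = (α₁ + 2α₂)·DIC
At pH 7.23: [H⁺]/K1 = 10^-1.04 = 0.091201, K2/[H⁺] = 10^-1.94 = 0.011482
α₁ = 1/(1 + 0.091201 + 0.011482) = 1/1.1027 = 0.9069; α₂ = α₁·K2/[H⁺] = 0.01041
α₁ + 2α₂ = 0.9277
DIC = CA / (α₁ + 2α₂) = 1.92 / 0.9277 = 2.07 mmol/kg

DIC = 2.07 mmol/kg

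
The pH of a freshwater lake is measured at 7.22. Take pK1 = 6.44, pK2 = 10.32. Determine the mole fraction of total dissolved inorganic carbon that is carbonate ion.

α₂ = 0.000681

α₂ = 1 / (1 + [H⁺]/K2 + [H⁺]²/(K1K2)) = 1 / (1 + 10^+3.10 + 10^+2.32)
   = 1 / (1 + 1258.9 + 208.93) = 1/1468.9 = 0.0006808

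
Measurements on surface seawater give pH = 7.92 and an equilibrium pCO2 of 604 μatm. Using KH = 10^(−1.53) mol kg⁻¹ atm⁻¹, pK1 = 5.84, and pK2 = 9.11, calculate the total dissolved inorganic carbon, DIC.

[CO2*] = KH · pCO2 = 10^(−1.53) × 604×10^-6 = 1.783×10^-5 mol/kg
α₀ = 1/(1 + K1/[H⁺] + K1K2/[H⁺]²) = 1/(1 + 10^+2.08 + 10^+0.89) = 0.007753
DIC = [CO2*]/α₀ = 1.783×10^-5 / 0.007753 = 2.30 mmol/kg

DIC = 2.30 mmol/kg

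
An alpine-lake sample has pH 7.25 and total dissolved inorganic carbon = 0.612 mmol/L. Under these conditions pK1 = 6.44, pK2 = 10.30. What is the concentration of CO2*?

α₀ = 1 / (1 + K1/[H⁺] + K1K2/[H⁺]²) = 1 / (1 + 10^+0.81 + 10^-2.24)
   = 1 / (1 + 6.4565 + 0.0057544) = 1/7.4623 = 0.1340
[CO2*] = α₀ × DIC = 0.1340 × 0.612 = 0.0820 mmol/L

[CO2*] = 0.0820 mmol/L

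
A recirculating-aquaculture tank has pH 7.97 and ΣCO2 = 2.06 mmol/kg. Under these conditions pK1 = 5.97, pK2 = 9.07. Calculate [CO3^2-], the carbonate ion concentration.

α₂ = 1 / (1 + [H⁺]/K2 + [H⁺]²/(K1K2)) = 1 / (1 + 10^+1.10 + 10^-0.90)
   = 1 / (1 + 12.589 + 0.12589) = 1/13.715 = 0.07291
[CO3²⁻] = α₂ × DIC = 0.07291 × 2.06 = 0.150 mmol/kg

[CO3²⁻] = 0.150 mmol/kg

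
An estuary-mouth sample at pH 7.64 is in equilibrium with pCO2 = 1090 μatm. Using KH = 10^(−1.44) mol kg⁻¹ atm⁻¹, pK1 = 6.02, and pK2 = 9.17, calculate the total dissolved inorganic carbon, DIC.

DIC = 1.74 mmol/kg

[CO2*] = KH · pCO2 = 10^(−1.44) × 1090×10^-6 = 3.958×10^-5 mol/kg
α₀ = 1/(1 + K1/[H⁺] + K1K2/[H⁺]²) = 1/(1 + 10^+1.62 + 10^+0.09) = 0.02277
DIC = [CO2*]/α₀ = 3.958×10^-5 / 0.02277 = 1.74 mmol/kg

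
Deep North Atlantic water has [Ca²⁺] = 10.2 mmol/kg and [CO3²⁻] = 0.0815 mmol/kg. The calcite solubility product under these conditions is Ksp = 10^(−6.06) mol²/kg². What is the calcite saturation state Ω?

Ω = 0.954

Ksp = 10^(−6.06) = 8.710×10^-7
Ω = [Ca²⁺][CO3²⁻]/Ksp = (10.2×10^-3)(0.0815×10^-3) / 8.710×10^-7 = 0.954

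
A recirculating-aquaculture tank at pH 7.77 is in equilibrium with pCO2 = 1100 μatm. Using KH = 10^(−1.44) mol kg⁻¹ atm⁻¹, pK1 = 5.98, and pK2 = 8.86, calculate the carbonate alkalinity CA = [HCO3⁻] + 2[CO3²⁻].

CA = 2.86 mmol/kg

[CO2*] = KH · pCO2 = 10^(−1.44) × 1100×10^-6 = 3.994×10^-5 mol/kg
α₀ = 1/(1 + K1/[H⁺] + K1K2/[H⁺]²) = 1/(1 + 10^+1.79 + 10^+0.70) = 0.01478
DIC = [CO2*]/α₀ = 3.994×10^-5 / 0.01478 = 2.703 mmol/kg
CA = (α₁ + 2α₂)·DIC = (0.9112 + 2×0.07406) × 2.703 = 2.86 mmol/kg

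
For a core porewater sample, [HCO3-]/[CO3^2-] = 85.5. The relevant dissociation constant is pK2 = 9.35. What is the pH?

pH = 7.42

From K2 = [H⁺][CO3^2-]/[HCO3-]:  pH = pK2 − log₁₀([HCO3-]/[CO3^2-])
log₁₀(85.5) = +1.932
pH = 9.35 − (+1.932) = 7.42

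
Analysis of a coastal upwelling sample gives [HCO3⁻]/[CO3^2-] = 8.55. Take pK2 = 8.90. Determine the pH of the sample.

pH = 7.97

From K2 = [H⁺][CO3^2-]/[HCO3⁻]:  pH = pK2 − log₁₀([HCO3⁻]/[CO3^2-])
log₁₀(8.55) = +0.932
pH = 8.90 − (+0.932) = 7.97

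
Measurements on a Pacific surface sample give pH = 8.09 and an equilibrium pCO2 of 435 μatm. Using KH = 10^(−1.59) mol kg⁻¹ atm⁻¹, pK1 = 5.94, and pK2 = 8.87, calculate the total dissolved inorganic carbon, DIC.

DIC = 1.85 mmol/kg

[CO2*] = KH · pCO2 = 10^(−1.59) × 435×10^-6 = 1.118×10^-5 mol/kg
α₀ = 1/(1 + K1/[H⁺] + K1K2/[H⁺]²) = 1/(1 + 10^+2.15 + 10^+1.37) = 0.006035
DIC = [CO2*]/α₀ = 1.118×10^-5 / 0.006035 = 1.85 mmol/kg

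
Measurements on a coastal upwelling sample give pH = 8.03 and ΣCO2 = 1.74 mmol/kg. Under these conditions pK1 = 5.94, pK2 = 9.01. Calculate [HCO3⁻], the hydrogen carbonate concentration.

[HCO3⁻] = 1.56 mmol/kg

α₁ = 1 / (1 + [H⁺]/K1 + K2/[H⁺]) = 1 / (1 + 10^-2.09 + 10^-0.98)
   = 1 / (1 + 0.0081283 + 0.10471) = 1/1.1128 = 0.8986
[HCO3⁻] = α₁ × DIC = 0.8986 × 1.74 = 1.56 mmol/kg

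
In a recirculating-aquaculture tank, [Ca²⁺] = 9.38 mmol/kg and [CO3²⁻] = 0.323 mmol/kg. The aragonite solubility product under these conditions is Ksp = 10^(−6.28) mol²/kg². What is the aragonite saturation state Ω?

Ω = 5.77

Ksp = 10^(−6.28) = 5.248×10^-7
Ω = [Ca²⁺][CO3²⁻]/Ksp = (9.38×10^-3)(0.323×10^-3) / 5.248×10^-7 = 5.77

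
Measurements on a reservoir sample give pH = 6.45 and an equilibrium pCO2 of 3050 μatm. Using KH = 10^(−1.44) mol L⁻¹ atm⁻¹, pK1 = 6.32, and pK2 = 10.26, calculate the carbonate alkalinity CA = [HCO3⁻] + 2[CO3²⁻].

CA = 0.149 mmol/L

[CO2*] = KH · pCO2 = 10^(−1.44) × 3050×10^-6 = 1.107×10^-4 mol/L
α₀ = 1/(1 + K1/[H⁺] + K1K2/[H⁺]²) = 1/(1 + 10^+0.13 + 10^-3.68) = 0.4257
DIC = [CO2*]/α₀ = 1.107×10^-4 / 0.4257 = 0.2601 mmol/L
CA = (α₁ + 2α₂)·DIC = (0.5742 + 2×8.894×10^-5) × 0.2601 = 0.149 mmol/L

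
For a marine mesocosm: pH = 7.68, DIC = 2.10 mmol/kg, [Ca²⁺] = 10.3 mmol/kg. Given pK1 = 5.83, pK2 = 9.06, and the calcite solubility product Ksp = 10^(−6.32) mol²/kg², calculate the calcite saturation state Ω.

α₂ = 1 / (1 + [H⁺]/K2 + [H⁺]²/(K1K2)) = 1 / (1 + 10^+1.38 + 10^-0.47)
   = 1 / (1 + 23.988 + 0.33884) = 1/25.327 = 0.03948
[CO3²⁻] = α₂ × DIC = 0.03948 × 2.10 = 0.08291 mmol/kg
Ksp = 10^(−6.32) = 4.786×10^-7
Ω = [Ca²⁺][CO3²⁻]/Ksp = (10.3×10^-3)(8.291×10^-5) / 4.786×10^-7 = 1.78

Ω = 1.78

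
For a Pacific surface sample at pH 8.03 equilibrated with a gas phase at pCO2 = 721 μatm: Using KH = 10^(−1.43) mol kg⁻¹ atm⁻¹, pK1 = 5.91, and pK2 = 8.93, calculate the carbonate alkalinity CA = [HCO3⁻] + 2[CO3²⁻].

CA = 4.42 mmol/kg

[CO2*] = KH · pCO2 = 10^(−1.43) × 721×10^-6 = 2.679×10^-5 mol/kg
α₀ = 1/(1 + K1/[H⁺] + K1K2/[H⁺]²) = 1/(1 + 10^+2.12 + 10^+1.22) = 0.006692
DIC = [CO2*]/α₀ = 2.679×10^-5 / 0.006692 = 4.003 mmol/kg
CA = (α₁ + 2α₂)·DIC = (0.8822 + 2×0.1111) × 4.003 = 4.42 mmol/kg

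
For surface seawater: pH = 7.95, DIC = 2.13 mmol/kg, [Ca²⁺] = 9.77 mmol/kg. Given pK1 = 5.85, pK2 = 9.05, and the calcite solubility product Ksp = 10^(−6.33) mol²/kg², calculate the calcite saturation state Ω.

α₂ = 1 / (1 + [H⁺]/K2 + [H⁺]²/(K1K2)) = 1 / (1 + 10^+1.10 + 10^-1.00)
   = 1 / (1 + 12.589 + 0.10000) = 1/13.689 = 0.07305
[CO3²⁻] = α₂ × DIC = 0.07305 × 2.13 = 0.1556 mmol/kg
Ksp = 10^(−6.33) = 4.677×10^-7
Ω = [Ca²⁺][CO3²⁻]/Ksp = (9.77×10^-3)(1.556×10^-4) / 4.677×10^-7 = 3.25

Ω = 3.25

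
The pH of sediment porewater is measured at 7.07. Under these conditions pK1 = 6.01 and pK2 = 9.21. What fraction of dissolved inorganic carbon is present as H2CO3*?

α₀ = 1 / (1 + K1/[H⁺] + K1K2/[H⁺]²) = 1 / (1 + 10^+1.06 + 10^-1.08)
   = 1 / (1 + 11.482 + 0.083176) = 1/12.565 = 0.07959

α₀ = 0.0796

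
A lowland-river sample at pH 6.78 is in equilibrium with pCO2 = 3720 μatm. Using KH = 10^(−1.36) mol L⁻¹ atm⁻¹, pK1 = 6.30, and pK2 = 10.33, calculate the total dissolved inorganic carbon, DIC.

[CO2*] = KH · pCO2 = 10^(−1.36) × 3720×10^-6 = 1.624×10^-4 mol/L
α₀ = 1/(1 + K1/[H⁺] + K1K2/[H⁺]²) = 1/(1 + 10^+0.48 + 10^-3.07) = 0.2487
DIC = [CO2*]/α₀ = 1.624×10^-4 / 0.2487 = 0.653 mmol/L

DIC = 0.653 mmol/L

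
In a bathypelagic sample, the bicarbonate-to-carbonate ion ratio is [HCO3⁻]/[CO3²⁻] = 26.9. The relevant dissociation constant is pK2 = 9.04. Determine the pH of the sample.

pH = 7.61

From K2 = [H⁺][CO3²⁻]/[HCO3⁻]:  pH = pK2 − log₁₀([HCO3⁻]/[CO3²⁻])
log₁₀(26.9) = +1.430
pH = 9.04 − (+1.430) = 7.61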